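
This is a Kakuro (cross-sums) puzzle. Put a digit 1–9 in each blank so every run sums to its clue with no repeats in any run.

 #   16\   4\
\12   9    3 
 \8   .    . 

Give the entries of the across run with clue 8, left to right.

16 in 2 cells must be {7,9}; 4 in 2 cells must be {1,3}.
R2C1 = 16 − 9 = 7 completes the 16 down.
R2C2 = 8 − 7 = 1 completes the 8 across.

7 1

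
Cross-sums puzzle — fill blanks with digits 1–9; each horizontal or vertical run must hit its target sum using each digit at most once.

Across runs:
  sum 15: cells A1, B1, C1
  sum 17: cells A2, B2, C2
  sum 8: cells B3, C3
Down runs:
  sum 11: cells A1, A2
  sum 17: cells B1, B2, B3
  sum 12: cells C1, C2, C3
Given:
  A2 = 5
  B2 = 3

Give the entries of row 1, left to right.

A1 = 11 − 5 = 6 completes the 11 down.
C2 = 17 − 8 = 9 completes the 17 across.
Nothing is forced directly, so branch on B1, whose candidates are 5 or 8. If B1 = 5: then C1 would have to be in {4} for the 15 across but in {1,2} for the 12 down — contradiction. So B1 = 8.
C1 = 15 − 14 = 1 completes the 15 across.
B3 = 17 − 11 = 6 completes the 17 down.
C3 = 8 − 6 = 2 completes the 8 across.

6 8 1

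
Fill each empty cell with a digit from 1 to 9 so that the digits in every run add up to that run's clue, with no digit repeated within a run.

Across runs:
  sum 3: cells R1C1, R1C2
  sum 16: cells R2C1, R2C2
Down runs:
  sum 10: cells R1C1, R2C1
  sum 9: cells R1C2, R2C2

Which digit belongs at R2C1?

3 in 2 cells must be {1,2}; 16 in 2 cells must be {7,9}.
The 16 across and the 9 down share only 7, so R2C2 = 7.
R1C2 = 9 − 7 = 2 completes the 9 down.
R2C1 = 16 − 7 = 9 completes the 16 across.
R1C1 = 3 − 2 = 1 completes the 3 across.

9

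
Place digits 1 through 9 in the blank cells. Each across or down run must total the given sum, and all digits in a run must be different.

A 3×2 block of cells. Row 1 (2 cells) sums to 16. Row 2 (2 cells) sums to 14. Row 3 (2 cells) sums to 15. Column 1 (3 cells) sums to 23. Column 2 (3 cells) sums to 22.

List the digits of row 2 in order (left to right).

8 6

16 in 2 cells must be {7,9}; 23 in 3 cells must be {6,8,9}.
The 16 across and the 23 down share only 9, so (1,1) = 9.
(1,2) = 16 − 9 = 7 completes the 16 across.
Nothing is forced directly, so branch on (2,1), whose candidates are 6 or 8. If (2,1) = 6: then (2,2) would have to be in {8} for the 14 across but in {6,9} for the 22 down — contradiction. So (2,1) = 8.
(2,2) = 14 − 8 = 6 completes the 14 across.
(3,1) = 23 − 17 = 6 completes the 23 down.
(3,2) = 15 − 6 = 9 completes the 15 across.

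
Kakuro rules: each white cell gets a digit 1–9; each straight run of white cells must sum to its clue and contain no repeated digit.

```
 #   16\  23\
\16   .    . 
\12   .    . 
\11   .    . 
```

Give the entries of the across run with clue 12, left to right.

16 in 2 cells must be {7,9}; 23 in 3 cells must be {6,8,9}.
The 16 across and the 23 down share only 9, so R1C2 = 9.
Given what's placed, R2C2 must be 8 to fit the 12 across and 23 down.
R3C2 = 23 − 17 = 6 completes the 23 down.
R1C1 = 16 − 9 = 7 completes the 16 across.
R2C1 = 12 − 8 = 4 completes the 12 across.
R3C1 = 11 − 6 = 5 completes the 11 across.

4, 8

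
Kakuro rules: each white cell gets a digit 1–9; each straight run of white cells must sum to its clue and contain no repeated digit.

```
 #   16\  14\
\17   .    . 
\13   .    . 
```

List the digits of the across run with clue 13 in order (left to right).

7 6

17 in 2 cells must be {8,9}; 16 in 2 cells must be {7,9}.
The 17 across and the 16 down share only 9, so R1C1 = 9.
R1C2 = 17 − 9 = 8 completes the 17 across.
R2C1 = 16 − 9 = 7 completes the 16 down.
R2C2 = 13 − 7 = 6 completes the 13 across.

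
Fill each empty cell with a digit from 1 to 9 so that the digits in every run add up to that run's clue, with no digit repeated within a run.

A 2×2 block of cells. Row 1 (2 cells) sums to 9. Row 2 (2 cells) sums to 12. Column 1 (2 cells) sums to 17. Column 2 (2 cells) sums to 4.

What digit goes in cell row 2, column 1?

17 in 2 cells must be {8,9}; 4 in 2 cells must be {1,3}.
The 9 across and the 17 down share only 8, so (1,1) = 8.
(1,2) = 9 − 8 = 1 completes the 9 across.
(2,1) = 17 − 8 = 9 completes the 17 down.
(2,2) = 12 − 9 = 3 completes the 12 across.

9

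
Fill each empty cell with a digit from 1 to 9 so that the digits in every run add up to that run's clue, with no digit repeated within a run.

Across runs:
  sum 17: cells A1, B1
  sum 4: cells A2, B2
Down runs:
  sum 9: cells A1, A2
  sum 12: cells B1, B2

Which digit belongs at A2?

1

17 in 2 cells must be {8,9}; 4 in 2 cells must be {1,3}.
The 17 across and the 9 down share only 8, so A1 = 8.
B1 = 17 − 8 = 9 completes the 17 across.
A2 = 9 − 8 = 1 completes the 9 down.
B2 = 4 − 1 = 3 completes the 4 across.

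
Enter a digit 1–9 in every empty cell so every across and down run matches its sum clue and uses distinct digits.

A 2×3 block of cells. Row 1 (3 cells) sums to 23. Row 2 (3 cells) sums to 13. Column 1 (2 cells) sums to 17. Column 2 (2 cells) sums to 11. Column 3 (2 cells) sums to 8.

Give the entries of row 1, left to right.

23 in 3 cells must be {6,8,9}; 17 in 2 cells must be {8,9}.
The 23 across and the 8 down share only 6, so (1,3) = 6.
(2,3) = 8 − 6 = 2 completes the 8 down.
Given what's placed, (2,1) must be 8 to fit the 13 across and 17 down.
(2,2) = 13 − 10 = 3 completes the 13 across.
(1,1) = 17 − 8 = 9 completes the 17 down.
(1,2) = 23 − 15 = 8 completes the 23 across.

9 8 6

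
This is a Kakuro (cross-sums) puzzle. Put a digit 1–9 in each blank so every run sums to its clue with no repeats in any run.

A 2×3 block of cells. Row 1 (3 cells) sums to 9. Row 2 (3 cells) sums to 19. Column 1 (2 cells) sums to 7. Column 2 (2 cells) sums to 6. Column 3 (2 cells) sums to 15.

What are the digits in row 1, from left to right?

1 2 6

The 9 across and the 15 down share only 6, so (1,3) = 6.
(2,3) = 15 − 6 = 9 completes the 15 down.
Nothing is forced directly, so branch on (2,2), whose candidates are 2 or 4. If (2,2) = 2: then (1,2) would have to be in {1,2} for the 9 across but in {4} for the 6 down — contradiction. So (2,2) = 4.
(1,2) = 6 − 4 = 2 completes the 6 down.
(2,1) = 19 − 13 = 6 completes the 19 across.
(1,1) = 9 − 8 = 1 completes the 9 across.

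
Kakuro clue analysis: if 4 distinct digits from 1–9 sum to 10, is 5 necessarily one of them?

No

The only way to make 10 from 4 distinct digits is {1,2,3,4}, which does not contain 5.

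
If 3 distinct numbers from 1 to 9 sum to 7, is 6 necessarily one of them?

The only way to make 7 from 3 distinct digits is {1,2,4}, which does not contain 6.

No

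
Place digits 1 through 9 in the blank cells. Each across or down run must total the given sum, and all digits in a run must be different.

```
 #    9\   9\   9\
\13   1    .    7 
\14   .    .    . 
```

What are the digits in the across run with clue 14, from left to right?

R1C2 = 13 − 8 = 5 completes the 13 across.
R2C1 = 9 − 1 = 8 completes the 9 down.
R2C2 = 9 − 5 = 4 completes the 9 down.
R2C3 = 14 − 12 = 2 completes the 14 across.

8 4 2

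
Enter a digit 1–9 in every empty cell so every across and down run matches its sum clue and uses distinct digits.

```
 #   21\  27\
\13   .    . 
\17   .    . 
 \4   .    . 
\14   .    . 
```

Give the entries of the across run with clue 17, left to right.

9, 8

17 in 2 cells must be {8,9}; 4 in 2 cells must be {1,3}.
Only 3 fits R3C2 under both its across sum 4 and down sum 27.
R3C1 = 4 − 3 = 1 completes the 4 across.
Nothing is forced directly, so branch on R2C1, whose candidates are 8 or 9. If R2C1 = 8: that forces R2C2 = 9, R4C2 = 8, R1C2 = 7, after which R4C1 would have to be in {6} for the 14 across but in {3,5,7,9} for the 21 down — contradiction. So R2C1 = 9.
R2C2 = 17 − 9 = 8 completes the 17 across.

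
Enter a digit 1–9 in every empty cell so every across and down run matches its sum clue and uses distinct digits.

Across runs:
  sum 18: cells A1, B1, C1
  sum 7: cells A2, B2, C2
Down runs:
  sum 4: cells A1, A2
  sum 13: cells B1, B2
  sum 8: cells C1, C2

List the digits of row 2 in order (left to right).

1 4 2

7 in 3 cells must be {1,2,4}; 4 in 2 cells must be {1,3}.
The 7 across and the 4 down share only 1, so A2 = 1.
Given what's placed, B2 must be 4 to fit the 7 across and 13 down.
C2 = 7 − 5 = 2 completes the 7 across.
A1 = 4 − 1 = 3 completes the 4 down.
B1 = 13 − 4 = 9 completes the 13 down.
C1 = 18 − 12 = 6 completes the 18 across.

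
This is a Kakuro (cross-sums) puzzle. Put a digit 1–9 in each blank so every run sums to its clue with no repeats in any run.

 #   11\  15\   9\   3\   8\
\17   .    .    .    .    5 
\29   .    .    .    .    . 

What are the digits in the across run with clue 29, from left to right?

3 in 2 cells must be {1,2}.
Given what's placed, R1C2 must be 6 to fit the 17 across and 15 down.
R2C2 = 15 − 6 = 9 completes the 15 down.
R2C5 = 8 − 5 = 3 completes the 8 down.
R2C4 = 2: the only remaining digit allowed by both the 29 across and the 3 down.
R1C4 = 3 − 2 = 1 completes the 3 down.
Nothing is forced directly, so branch on R2C1, whose candidates are 7 or 8. If R2C1 = 7: then R1C1 would have to be in {2,3} for the 17 across but in {4} for the 11 down — contradiction. So R2C1 = 8.
R1C1 = 11 − 8 = 3 completes the 11 down.
R1C3 = 17 − 15 = 2 completes the 17 across.
R2C3 = 29 − 22 = 7 completes the 29 across.

8 9 7 2 3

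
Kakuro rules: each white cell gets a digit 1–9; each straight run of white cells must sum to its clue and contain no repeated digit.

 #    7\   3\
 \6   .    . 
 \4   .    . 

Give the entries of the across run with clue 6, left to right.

4 2

4 in 2 cells must be {1,3}; 3 in 2 cells must be {1,2}.
The 4 across and the 3 down share only 1, so R2C2 = 1.
R1C2 = 3 − 1 = 2 completes the 3 down.
R2C1 = 4 − 1 = 3 completes the 4 across.
R1C1 = 6 − 2 = 4 completes the 6 across.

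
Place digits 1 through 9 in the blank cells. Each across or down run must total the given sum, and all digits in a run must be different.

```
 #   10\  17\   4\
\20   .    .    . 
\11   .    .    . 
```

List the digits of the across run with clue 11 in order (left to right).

2 8 1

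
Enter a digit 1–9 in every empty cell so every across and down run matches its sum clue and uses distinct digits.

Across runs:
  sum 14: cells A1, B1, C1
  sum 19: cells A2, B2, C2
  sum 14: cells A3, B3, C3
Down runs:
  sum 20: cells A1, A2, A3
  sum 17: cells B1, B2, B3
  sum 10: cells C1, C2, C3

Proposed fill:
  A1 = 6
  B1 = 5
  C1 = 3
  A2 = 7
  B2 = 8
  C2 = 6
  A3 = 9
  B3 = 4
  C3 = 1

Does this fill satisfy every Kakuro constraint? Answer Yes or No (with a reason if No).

No — the down run A1–A3 sums to 22, not 20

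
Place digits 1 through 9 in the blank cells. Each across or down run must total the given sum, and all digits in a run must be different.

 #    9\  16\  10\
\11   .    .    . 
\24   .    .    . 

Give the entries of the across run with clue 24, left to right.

24 in 3 cells must be {7,8,9}; 16 in 2 cells must be {7,9}.
The 11 across and the 16 down share only 7, so R1C2 = 7.
R2C2 = 16 − 7 = 9 completes the 16 down.
Nothing is forced directly, so branch on R2C1, whose candidates are 7 or 8. If R2C1 = 7: then R1C1 would have to be in {1,3} for the 11 across but in {2} for the 9 down — contradiction. So R2C1 = 8.
R1C1 = 9 − 8 = 1 completes the 9 down.
R1C3 = 11 − 8 = 3 completes the 11 across.
R2C3 = 24 − 17 = 7 completes the 24 across.

8, 9, 7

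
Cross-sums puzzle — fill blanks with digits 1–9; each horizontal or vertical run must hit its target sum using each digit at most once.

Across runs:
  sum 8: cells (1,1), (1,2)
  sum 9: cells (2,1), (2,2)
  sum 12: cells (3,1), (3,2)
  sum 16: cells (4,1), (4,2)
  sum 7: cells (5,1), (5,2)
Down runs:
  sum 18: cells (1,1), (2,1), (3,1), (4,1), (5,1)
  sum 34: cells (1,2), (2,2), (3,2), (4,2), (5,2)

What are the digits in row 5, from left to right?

3 4

16 in 2 cells must be {7,9}; 34 in 5 cells must be {4,6,7,8,9}.
Only 7 fits (4,1) under both its across sum 16 and down sum 18.
(4,2) = 16 − 7 = 9 completes the 16 across.
Nothing is forced directly, so branch on (3,1), whose candidates are 3 or 5. If (3,1) = 3: then (3,2) would have to be in {9} for the 12 across but in {4,6,7,8} for the 34 down — contradiction. So (3,1) = 5.
(3,2) = 12 − 5 = 7 completes the 12 across.
(1,2) = 6: the only remaining digit allowed by both the 8 across and the 34 down.
Given what's placed, (5,2) must be 4 to fit the 7 across and 34 down.
(1,1) = 8 − 6 = 2 completes the 8 across.
(2,2) = 34 − 26 = 8 completes the 34 down.
(5,1) = 7 − 4 = 3 completes the 7 across.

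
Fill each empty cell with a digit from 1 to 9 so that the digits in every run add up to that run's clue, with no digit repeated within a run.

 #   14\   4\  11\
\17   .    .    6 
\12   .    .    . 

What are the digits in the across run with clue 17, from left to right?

4 in 2 cells must be {1,3}.
Given what's placed, R1C2 must be 3 to fit the 17 across and 4 down.
R2C2 = 4 − 3 = 1 completes the 4 down.
R2C3 = 11 − 6 = 5 completes the 11 down.
R1C1 = 17 − 9 = 8 completes the 17 across.
R2C1 = 12 − 6 = 6 completes the 12 across.

8 3 6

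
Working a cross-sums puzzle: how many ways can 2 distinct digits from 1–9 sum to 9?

4

2 distinct digits from 1–9 sum between 3 and 17.
Enumerating: {1,8}, {2,7}, {3,6}, {4,5}.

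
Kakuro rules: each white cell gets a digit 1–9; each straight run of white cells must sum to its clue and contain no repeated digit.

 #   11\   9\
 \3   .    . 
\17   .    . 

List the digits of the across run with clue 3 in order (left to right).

3 in 2 cells must be {1,2}; 17 in 2 cells must be {8,9}.
The 3 across and the 11 down share only 2, so R1C1 = 2.
R1C2 = 3 − 2 = 1 completes the 3 across.
R2C1 = 11 − 2 = 9 completes the 11 down.
R2C2 = 17 − 9 = 8 completes the 17 across.

2 1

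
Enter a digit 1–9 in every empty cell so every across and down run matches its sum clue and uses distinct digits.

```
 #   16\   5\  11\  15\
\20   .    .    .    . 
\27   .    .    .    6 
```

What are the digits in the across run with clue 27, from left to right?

16 in 2 cells must be {7,9}.
R1C4 = 15 − 6 = 9 completes the 15 down.
Given what's placed, R2C2 must be 4 to fit the 27 across and 5 down.
Given what's placed, R1C1 must be 7 to fit the 20 across and 16 down.
R1C2 = 5 − 4 = 1 completes the 5 down.
R1C3 = 20 − 17 = 3 completes the 20 across.
R2C1 = 16 − 7 = 9 completes the 16 down.
R2C3 = 27 − 19 = 8 completes the 27 across.

9 4 8 6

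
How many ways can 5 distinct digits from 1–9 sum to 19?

5

5 distinct digits from 1–9 sum between 15 and 35.
Enumerating: {1,2,3,4,9}, {1,2,3,5,8}, {1,2,3,6,7}, {1,2,4,5,7}, {1,3,4,5,6}.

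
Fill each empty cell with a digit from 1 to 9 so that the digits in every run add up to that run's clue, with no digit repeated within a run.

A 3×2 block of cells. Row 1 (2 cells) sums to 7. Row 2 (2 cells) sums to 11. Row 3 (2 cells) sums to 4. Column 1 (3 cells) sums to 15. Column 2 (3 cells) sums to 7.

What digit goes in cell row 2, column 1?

4 in 2 cells must be {1,3}; 7 in 3 cells must be {1,2,4}.
The 4 across and the 7 down share only 1, so (3,2) = 1.
(3,1) = 4 − 1 = 3 completes the 4 across.
Nothing is forced directly, so branch on (1,1), whose candidates are 4 or 5. If (1,1) = 4: then (1,2) would have to be in {3} for the 7 across but in {2,4} for the 7 down — contradiction. So (1,1) = 5.
(1,2) = 7 − 5 = 2 completes the 7 across.
(2,1) = 15 − 8 = 7 completes the 15 down.
(2,2) = 11 − 7 = 4 completes the 11 across.

7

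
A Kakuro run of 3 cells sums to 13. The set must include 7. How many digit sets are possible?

2

3 distinct digits from 1–9 sum between 6 and 24.
Keeping only sets containing 7.
Enumerating: {1,5,7}, {2,4,7}.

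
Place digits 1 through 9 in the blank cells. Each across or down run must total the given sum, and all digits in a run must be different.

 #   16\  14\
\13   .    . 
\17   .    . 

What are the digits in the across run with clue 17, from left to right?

9, 8

17 in 2 cells must be {8,9}; 16 in 2 cells must be {7,9}.
The 17 across and the 16 down share only 9, so R2C1 = 9.
R2C2 = 17 − 9 = 8 completes the 17 across.
R1C1 = 16 − 9 = 7 completes the 16 down.
R1C2 = 13 − 7 = 6 completes the 13 across.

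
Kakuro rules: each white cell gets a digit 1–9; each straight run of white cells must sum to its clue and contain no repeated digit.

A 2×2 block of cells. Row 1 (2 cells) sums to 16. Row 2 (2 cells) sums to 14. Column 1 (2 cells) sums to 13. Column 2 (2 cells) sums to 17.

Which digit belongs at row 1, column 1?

16 in 2 cells must be {7,9}; 17 in 2 cells must be {8,9}.
The 16 across and the 17 down share only 9, so (1,2) = 9.
(2,2) = 17 − 9 = 8 completes the 17 down.
(1,1) = 16 − 9 = 7 completes the 16 across.
(2,1) = 14 − 8 = 6 completes the 14 across.

7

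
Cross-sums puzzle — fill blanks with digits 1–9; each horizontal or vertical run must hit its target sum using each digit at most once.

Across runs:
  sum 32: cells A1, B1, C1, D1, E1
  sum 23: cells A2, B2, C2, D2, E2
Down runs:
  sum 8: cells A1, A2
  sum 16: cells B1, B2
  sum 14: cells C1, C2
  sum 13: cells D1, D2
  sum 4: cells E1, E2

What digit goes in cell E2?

1

16 in 2 cells must be {7,9}; 4 in 2 cells must be {1,3}.
Only 3 fits E1 under both its across sum 32 and down sum 4.
E2 = 4 − 3 = 1 completes the 4 down.
Nothing is forced directly, so branch on A1, whose candidates are 5 or 7. If A1 = 7: that forces B1 = 9, after which A2 would have to be in {2,3,4,5,6,7,8,9} for the 23 across but in {1} for the 8 down — contradiction. So A1 = 5.
A2 = 8 − 5 = 3 completes the 8 down.
No cell is forced outright now. B1 can only be 7 or 9 (the digits allowed by both its 32 across and its 16 down). If B1 = 9: that forces C1 = 8, D1 = 7, B2 = 7, after which C2 would have to be in {4,8} for the 23 across but in {6} for the 14 down — contradiction. So B1 = 7.
B2 = 16 − 7 = 9 completes the 16 down.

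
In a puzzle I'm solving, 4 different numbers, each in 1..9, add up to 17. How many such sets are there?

4 distinct digits from 1–9 sum between 10 and 30.

9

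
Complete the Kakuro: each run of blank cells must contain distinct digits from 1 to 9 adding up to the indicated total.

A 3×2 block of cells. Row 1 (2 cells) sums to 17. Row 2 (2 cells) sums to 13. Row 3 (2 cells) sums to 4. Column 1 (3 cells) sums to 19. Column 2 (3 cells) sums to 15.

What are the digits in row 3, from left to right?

3 1

17 in 2 cells must be {8,9}; 4 in 2 cells must be {1,3}.
The 4 across and the 19 down share only 3, so (3,1) = 3.
(3,2) = 4 − 3 = 1 completes the 4 across.
Given what's placed, (1,1) must be 9 to fit the 17 across and 19 down.
(1,2) = 17 − 9 = 8 completes the 17 across.
(2,1) = 19 − 12 = 7 completes the 19 down.
(2,2) = 13 − 7 = 6 completes the 13 across.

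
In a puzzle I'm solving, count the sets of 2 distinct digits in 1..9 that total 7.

3

2 distinct digits from 1–9 sum between 3 and 17.
Enumerating: {1,6}, {2,5}, {3,4}.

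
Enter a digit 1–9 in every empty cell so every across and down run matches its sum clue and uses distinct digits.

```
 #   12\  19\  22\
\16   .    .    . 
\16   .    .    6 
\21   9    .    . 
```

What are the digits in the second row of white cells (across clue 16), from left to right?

2 8 6

R3C3 = 7: the only remaining digit allowed by both the 21 across and the 22 down.
R1C3 = 22 − 13 = 9 completes the 22 down.
R3C2 = 21 − 16 = 5 completes the 21 across.
R1C2 = 6: the only remaining digit allowed by both the 16 across and the 19 down.
R2C2 = 19 − 11 = 8 completes the 19 down.
R1C1 = 16 − 15 = 1 completes the 16 across.
R2C1 = 16 − 14 = 2 completes the 16 across.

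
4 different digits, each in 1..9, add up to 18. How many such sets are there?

11

4 distinct digits from 1–9 sum between 10 and 30.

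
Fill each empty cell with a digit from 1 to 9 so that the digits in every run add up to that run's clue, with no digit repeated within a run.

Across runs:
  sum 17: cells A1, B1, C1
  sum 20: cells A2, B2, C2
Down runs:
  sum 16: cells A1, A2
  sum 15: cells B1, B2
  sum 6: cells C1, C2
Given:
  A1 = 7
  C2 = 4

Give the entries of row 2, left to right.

9 7 4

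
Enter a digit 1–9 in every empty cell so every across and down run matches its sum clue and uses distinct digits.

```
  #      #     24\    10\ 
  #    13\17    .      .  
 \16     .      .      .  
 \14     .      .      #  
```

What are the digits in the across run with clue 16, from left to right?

8 7 1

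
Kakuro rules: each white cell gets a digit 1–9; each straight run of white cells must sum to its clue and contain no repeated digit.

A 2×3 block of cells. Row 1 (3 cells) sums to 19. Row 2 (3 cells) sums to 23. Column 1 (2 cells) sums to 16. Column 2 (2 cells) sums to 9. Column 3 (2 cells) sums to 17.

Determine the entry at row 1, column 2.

3

23 in 3 cells must be {6,8,9}; 16 in 2 cells must be {7,9}; 17 in 2 cells must be {8,9}.
The 23 across and the 16 down share only 9, so (2,1) = 9.
Given what's placed, (2,3) must be 8 to fit the 23 across and 17 down.
(1,1) = 16 − 9 = 7 completes the 16 down.
(1,3) = 17 − 8 = 9 completes the 17 down.
(2,2) = 23 − 17 = 6 completes the 23 across.
(1,2) = 19 − 16 = 3 completes the 19 across.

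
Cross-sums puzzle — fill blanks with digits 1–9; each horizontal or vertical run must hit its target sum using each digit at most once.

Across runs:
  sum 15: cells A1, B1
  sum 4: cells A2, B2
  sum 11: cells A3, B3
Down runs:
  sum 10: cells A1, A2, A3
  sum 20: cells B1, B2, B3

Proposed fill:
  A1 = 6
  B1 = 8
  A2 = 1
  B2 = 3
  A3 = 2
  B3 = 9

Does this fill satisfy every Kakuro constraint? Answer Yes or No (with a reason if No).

No — the down run A1–A3 sums to 9, not 10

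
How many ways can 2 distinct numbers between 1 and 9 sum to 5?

2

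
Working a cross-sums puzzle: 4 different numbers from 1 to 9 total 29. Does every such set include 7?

The only way to make 29 from 4 distinct digits is {5,7,8,9}, which contains 7.

Yes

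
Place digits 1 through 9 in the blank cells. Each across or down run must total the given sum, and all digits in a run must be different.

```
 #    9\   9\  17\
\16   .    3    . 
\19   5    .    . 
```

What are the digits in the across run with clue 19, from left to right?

17 in 2 cells must be {8,9}.
R1C1 = 9 − 5 = 4 completes the 9 down.
R1C3 = 16 − 7 = 9 completes the 16 across.
R2C2 = 9 − 3 = 6 completes the 9 down.
R2C3 = 19 − 11 = 8 completes the 19 across.

5, 6, 8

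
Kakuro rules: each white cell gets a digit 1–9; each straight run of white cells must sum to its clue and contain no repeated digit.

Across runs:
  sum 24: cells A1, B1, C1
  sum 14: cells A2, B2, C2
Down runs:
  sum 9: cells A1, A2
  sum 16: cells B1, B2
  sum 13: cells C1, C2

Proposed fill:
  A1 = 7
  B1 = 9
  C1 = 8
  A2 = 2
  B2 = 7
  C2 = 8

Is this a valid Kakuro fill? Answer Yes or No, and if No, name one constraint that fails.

No — the across run A2–C2 sums to 17, not 14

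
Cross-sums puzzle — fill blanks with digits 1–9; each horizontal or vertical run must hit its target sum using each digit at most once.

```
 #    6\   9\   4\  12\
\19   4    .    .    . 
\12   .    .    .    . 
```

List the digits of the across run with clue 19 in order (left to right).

4 in 2 cells must be {1,3}.
R2C1 = 6 − 4 = 2 completes the 6 down.
No cell is forced outright now. R1C3 can only be 1 or 3 (the digits allowed by both its 19 across and its 4 down). If R1C3 = 1: that forces R2C3 = 3, after which R2C4 would have to be in {1,6} for the 12 across but in {3,4,5,7,8,9} for the 12 down — contradiction. So R1C3 = 3.
R2C3 = 4 − 3 = 1 completes the 4 down.
Nothing is forced directly, so branch on R1C2, whose candidates are 5 or 7. If R1C2 = 7: that forces R1C4 = 5, after which R2C2 would have to be in {3,4,5,6} for the 12 across but in {2} for the 9 down — contradiction. So R1C2 = 5.
R1C4 = 19 − 12 = 7 completes the 19 across.
R2C2 = 9 − 5 = 4 completes the 9 down.
R2C4 = 12 − 7 = 5 completes the 12 across.

4, 5, 3, 7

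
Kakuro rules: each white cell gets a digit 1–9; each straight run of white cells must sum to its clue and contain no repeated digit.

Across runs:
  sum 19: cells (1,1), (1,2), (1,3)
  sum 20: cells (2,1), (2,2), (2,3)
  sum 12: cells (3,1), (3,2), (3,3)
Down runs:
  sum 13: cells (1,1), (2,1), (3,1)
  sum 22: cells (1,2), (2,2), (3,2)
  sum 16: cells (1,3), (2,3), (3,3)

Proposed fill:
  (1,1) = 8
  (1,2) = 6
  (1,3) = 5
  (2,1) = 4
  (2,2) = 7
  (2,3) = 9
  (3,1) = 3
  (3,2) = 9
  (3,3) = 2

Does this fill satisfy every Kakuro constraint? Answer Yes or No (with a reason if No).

No — the down run (1,1)–(3,1) sums to 15, not 13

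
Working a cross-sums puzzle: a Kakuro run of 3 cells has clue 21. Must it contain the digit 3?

No

Counterexample: {4,8,9} sums to 21 without using 3.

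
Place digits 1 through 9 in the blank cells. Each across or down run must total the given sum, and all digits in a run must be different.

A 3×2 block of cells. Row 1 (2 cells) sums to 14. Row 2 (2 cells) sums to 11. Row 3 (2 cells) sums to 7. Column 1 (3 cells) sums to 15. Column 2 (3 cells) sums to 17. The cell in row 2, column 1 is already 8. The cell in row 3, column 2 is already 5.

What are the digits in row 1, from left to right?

5 9

(2,2) = 11 − 8 = 3 completes the 11 across.
(3,1) = 7 − 5 = 2 completes the 7 across.
(1,1) = 15 − 10 = 5 completes the 15 down.
(1,2) = 14 − 5 = 9 completes the 14 across.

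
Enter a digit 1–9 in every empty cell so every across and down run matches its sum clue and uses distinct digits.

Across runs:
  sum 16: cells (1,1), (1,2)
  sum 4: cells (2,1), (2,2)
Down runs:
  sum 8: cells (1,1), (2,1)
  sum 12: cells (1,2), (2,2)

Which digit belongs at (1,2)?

16 in 2 cells must be {7,9}; 4 in 2 cells must be {1,3}.
The 16 across and the 8 down share only 7, so (1,1) = 7.
(1,2) = 16 − 7 = 9 completes the 16 across.
(2,1) = 8 − 7 = 1 completes the 8 down.
(2,2) = 4 − 1 = 3 completes the 4 across.

9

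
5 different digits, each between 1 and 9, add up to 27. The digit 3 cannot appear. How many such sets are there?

5 distinct digits from 1–9 sum between 15 and 35.
Dropping sets that contain 3.
Enumerating: {1,2,7,8,9}, {1,4,5,8,9}, {1,4,6,7,9}, {1,5,6,7,8}, {2,4,5,7,9}, {2,4,6,7,8}.

6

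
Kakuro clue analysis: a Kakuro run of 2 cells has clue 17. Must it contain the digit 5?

No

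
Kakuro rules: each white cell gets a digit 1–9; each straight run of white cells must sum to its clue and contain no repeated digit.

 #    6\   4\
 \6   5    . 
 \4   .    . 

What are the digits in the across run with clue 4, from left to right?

4 in 2 cells must be {1,3}.
R1C2 = 6 − 5 = 1 completes the 6 across.
R2C1 = 6 − 5 = 1 completes the 6 down.
R2C2 = 4 − 1 = 3 completes the 4 across.

1 3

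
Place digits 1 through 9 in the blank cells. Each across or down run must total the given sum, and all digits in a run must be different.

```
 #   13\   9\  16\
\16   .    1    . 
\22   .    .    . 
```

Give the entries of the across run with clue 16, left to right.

16 in 2 cells must be {7,9}.
R2C2 = 9 − 1 = 8 completes the 9 down.
R2C3 = 9: the only remaining digit allowed by both the 22 across and the 16 down.
R1C3 = 16 − 9 = 7 completes the 16 down.
R2C1 = 22 − 17 = 5 completes the 22 across.
R1C1 = 16 − 8 = 8 completes the 16 across.

8, 1, 7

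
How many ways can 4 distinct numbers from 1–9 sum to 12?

2

4 distinct digits from 1–9 sum between 10 and 30.
Enumerating: {1,2,3,6}, {1,2,4,5}.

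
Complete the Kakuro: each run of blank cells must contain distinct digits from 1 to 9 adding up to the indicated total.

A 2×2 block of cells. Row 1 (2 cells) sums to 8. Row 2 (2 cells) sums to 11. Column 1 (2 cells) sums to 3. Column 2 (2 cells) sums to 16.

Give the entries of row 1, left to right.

1 7

3 in 2 cells must be {1,2}; 16 in 2 cells must be {7,9}.
The 8 across and the 16 down share only 7, so (1,2) = 7.
The 11 across and the 3 down share only 2, so (2,1) = 2.
(2,2) = 11 − 2 = 9 completes the 11 across.
(1,1) = 8 − 7 = 1 completes the 8 across.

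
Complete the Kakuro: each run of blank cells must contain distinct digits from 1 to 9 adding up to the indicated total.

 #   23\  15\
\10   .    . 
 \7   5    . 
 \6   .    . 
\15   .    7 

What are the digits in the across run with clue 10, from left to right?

R2C2 = 7 − 5 = 2 completes the 7 across.
R4C1 = 15 − 7 = 8 completes the 15 across.
R1C2 = 1: the only remaining digit allowed by both the 10 across and the 15 down.
R3C2 = 15 − 10 = 5 completes the 15 down.
R1C1 = 10 − 1 = 9 completes the 10 across.
R3C1 = 6 − 5 = 1 completes the 6 across.

9 1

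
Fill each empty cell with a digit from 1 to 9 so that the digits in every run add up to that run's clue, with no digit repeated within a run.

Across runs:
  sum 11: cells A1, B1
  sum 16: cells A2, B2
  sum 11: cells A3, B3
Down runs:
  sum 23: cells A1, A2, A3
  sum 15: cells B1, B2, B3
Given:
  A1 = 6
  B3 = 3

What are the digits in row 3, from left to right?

16 in 2 cells must be {7,9}; 23 in 3 cells must be {6,8,9}.
B1 = 11 − 6 = 5 completes the 11 across.
Given what's placed, A2 must be 9 to fit the 16 across and 23 down.
B2 = 16 − 9 = 7 completes the 16 across.
A3 = 11 − 3 = 8 completes the 11 across.

8 3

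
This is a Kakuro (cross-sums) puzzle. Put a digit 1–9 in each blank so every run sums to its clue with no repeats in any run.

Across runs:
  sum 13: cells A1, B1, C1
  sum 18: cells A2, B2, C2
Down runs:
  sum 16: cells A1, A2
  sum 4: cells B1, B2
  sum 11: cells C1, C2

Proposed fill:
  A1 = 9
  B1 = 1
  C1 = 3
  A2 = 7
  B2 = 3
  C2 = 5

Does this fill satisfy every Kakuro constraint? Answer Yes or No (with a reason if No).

No — the across run A2–C2 sums to 15, not 18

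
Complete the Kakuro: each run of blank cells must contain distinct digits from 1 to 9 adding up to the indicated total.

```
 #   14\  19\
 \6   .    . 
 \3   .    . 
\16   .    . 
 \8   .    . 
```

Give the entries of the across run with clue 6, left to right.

4 2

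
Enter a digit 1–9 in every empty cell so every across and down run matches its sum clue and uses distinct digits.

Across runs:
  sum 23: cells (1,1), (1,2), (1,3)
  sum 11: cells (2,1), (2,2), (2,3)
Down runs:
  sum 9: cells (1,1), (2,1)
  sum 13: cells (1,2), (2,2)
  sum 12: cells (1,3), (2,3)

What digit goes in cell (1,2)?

6

23 in 3 cells must be {6,8,9}.
Nothing is forced directly, so branch on (1,1), whose candidates are 6 or 8. If (1,1) = 6: that forces (2,1) = 3, (2,3) = 7, after which (1,3) would have to be in {8,9} for the 23 across but in {5} for the 12 down — contradiction. So (1,1) = 8.
Given what's placed, (1,3) must be 9 to fit the 23 across and 12 down.
(2,1) = 9 − 8 = 1 completes the 9 down.
(2,3) = 12 − 9 = 3 completes the 12 down.
(1,2) = 23 − 17 = 6 completes the 23 across.
(2,2) = 11 − 4 = 7 completes the 11 across.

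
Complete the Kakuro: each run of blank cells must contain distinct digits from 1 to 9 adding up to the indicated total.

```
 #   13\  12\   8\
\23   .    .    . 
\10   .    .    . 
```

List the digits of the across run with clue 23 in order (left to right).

23 in 3 cells must be {6,8,9}.
The 23 across and the 8 down share only 6, so R1C3 = 6.
R2C3 = 8 − 6 = 2 completes the 8 down.
Nothing is forced directly, so branch on R2C1, whose candidates are 5 or 7. If R2C1 = 7: then R1C1 would have to be in {8,9} for the 23 across but in {6} for the 13 down — contradiction. So R2C1 = 5.
R1C1 = 13 − 5 = 8 completes the 13 down.
R1C2 = 23 − 14 = 9 completes the 23 across.
R2C2 = 10 − 7 = 3 completes the 10 across.

8 9 6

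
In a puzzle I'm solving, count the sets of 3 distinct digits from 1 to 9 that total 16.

3 distinct digits from 1–9 sum between 6 and 24.

8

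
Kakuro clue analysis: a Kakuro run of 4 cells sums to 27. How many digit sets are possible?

3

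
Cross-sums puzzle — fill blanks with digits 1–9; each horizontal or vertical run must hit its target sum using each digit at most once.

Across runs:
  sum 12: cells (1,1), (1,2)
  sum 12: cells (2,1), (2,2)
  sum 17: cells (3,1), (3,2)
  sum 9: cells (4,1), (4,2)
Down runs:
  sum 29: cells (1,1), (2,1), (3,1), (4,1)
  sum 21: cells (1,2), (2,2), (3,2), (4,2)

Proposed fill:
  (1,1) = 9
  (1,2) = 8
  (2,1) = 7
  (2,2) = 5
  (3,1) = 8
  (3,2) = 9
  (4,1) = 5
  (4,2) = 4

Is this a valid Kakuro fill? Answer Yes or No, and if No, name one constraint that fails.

No — the across run (1,1)–(1,2) sums to 17, not 12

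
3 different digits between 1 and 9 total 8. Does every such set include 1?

Every partition of 8 into 3 distinct digits includes 1: {1,2,5}, {1,3,4}.

Yes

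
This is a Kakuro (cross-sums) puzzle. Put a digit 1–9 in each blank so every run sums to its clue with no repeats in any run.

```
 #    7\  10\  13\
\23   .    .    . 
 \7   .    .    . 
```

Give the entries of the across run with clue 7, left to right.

23 in 3 cells must be {6,8,9}; 7 in 3 cells must be {1,2,4}.
The 23 across and the 7 down share only 6, so R1C1 = 6.
R2C1 = 7 − 6 = 1 completes the 7 down.
Given what's placed, R2C3 must be 4 to fit the 7 across and 13 down.
R1C3 = 13 − 4 = 9 completes the 13 down.
R2C2 = 7 − 5 = 2 completes the 7 across.
R1C2 = 23 − 15 = 8 completes the 23 across.

1, 2, 4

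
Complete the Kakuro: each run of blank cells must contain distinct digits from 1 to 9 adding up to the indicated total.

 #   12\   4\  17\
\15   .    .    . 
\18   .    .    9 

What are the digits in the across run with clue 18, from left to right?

8, 1, 9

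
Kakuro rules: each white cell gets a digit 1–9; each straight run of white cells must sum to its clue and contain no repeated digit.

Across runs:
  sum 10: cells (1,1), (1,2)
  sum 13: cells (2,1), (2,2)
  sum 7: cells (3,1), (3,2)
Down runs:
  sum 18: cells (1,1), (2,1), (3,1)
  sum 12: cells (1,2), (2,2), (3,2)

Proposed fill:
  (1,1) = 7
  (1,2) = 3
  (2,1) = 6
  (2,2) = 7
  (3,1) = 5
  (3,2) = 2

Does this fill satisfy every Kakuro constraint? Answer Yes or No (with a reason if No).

Yes

Across: 7+3=10; 6+7=13; 5+2=7. Down: 7+6+5=18; 3+7+2=12. No digit repeats within any run.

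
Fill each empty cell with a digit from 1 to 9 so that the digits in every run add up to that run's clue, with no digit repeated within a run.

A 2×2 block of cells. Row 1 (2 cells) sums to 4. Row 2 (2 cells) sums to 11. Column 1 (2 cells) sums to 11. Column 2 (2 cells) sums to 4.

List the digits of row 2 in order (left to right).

8, 3

4 in 2 cells must be {1,3}.
The 4 across and the 11 down share only 3, so (1,1) = 3.
(1,2) = 4 − 3 = 1 completes the 4 across.
(2,1) = 11 − 3 = 8 completes the 11 down.
(2,2) = 11 − 8 = 3 completes the 11 across.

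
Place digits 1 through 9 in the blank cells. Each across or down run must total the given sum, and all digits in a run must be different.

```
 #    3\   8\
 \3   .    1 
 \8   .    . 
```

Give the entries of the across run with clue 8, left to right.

1 7

3 in 2 cells must be {1,2}.
R1C1 = 3 − 1 = 2 completes the 3 across.
R2C1 = 3 − 2 = 1 completes the 3 down.
R2C2 = 8 − 1 = 7 completes the 8 across.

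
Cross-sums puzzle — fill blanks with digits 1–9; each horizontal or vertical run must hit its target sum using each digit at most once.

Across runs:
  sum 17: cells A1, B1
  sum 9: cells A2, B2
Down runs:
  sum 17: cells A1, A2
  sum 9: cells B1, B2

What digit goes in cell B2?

1

17 in 2 cells must be {8,9}.
The 17 across and the 9 down share only 8, so B1 = 8.
The 9 across and the 17 down share only 8, so A2 = 8.
B2 = 9 − 8 = 1 completes the 9 across.
A1 = 17 − 8 = 9 completes the 17 across.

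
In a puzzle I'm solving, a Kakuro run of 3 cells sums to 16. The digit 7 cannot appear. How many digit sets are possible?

3 distinct digits from 1–9 sum between 6 and 24.
Dropping sets that contain 7.
Enumerating: {1,6,9}, {2,5,9}, {2,6,8}, {3,4,9}, {3,5,8}.

5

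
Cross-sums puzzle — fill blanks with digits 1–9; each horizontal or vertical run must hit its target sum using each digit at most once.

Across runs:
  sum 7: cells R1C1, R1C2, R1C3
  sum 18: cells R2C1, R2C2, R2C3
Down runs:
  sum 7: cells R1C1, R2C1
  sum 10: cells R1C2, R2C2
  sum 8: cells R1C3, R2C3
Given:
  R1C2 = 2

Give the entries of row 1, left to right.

7 in 3 cells must be {1,2,4}.
Given what's placed, R1C3 must be 1 to fit the 7 across and 8 down.
R2C2 = 10 − 2 = 8 completes the 10 down.
R2C3 = 8 − 1 = 7 completes the 8 down.
R1C1 = 7 − 3 = 4 completes the 7 across.
R2C1 = 18 − 15 = 3 completes the 18 across.

4 2 1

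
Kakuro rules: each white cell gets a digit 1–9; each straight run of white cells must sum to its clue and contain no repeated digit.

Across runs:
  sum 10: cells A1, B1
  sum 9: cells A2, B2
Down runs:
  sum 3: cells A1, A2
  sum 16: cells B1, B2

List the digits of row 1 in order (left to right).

3 in 2 cells must be {1,2}; 16 in 2 cells must be {7,9}.
The 9 across and the 16 down share only 7, so B2 = 7.
B1 = 16 − 7 = 9 completes the 16 down.
A2 = 9 − 7 = 2 completes the 9 across.
A1 = 10 − 9 = 1 completes the 10 across.

1 9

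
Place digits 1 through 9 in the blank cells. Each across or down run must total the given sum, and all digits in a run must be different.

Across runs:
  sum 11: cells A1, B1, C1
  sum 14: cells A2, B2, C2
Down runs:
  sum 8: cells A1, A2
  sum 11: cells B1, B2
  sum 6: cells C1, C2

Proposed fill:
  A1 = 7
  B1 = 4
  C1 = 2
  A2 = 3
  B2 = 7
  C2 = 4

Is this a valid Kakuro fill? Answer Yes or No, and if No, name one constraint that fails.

No — the across run A1–C1 sums to 13, not 11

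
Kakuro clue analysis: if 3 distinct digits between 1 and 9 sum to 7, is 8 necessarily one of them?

No

The only way to make 7 from 3 distinct digits is {1,2,4}, which does not contain 8.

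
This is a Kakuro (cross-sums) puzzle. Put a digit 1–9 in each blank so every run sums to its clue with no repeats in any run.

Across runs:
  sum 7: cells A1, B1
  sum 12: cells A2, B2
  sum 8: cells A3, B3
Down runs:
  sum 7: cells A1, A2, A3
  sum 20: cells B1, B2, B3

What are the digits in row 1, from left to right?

2 5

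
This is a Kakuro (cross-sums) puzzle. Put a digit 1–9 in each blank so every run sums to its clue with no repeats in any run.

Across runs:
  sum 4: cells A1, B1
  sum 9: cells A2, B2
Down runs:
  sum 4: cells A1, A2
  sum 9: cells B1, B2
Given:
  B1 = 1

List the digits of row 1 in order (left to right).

3 1

4 in 2 cells must be {1,3}.
A1 = 4 − 1 = 3 completes the 4 across.
A2 = 4 − 3 = 1 completes the 4 down.
B2 = 9 − 1 = 8 completes the 9 across.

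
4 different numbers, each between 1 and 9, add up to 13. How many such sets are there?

4 distinct digits from 1–9 sum between 10 and 30.
Enumerating: {1,2,3,7}, {1,2,4,6}, {1,3,4,5}.

3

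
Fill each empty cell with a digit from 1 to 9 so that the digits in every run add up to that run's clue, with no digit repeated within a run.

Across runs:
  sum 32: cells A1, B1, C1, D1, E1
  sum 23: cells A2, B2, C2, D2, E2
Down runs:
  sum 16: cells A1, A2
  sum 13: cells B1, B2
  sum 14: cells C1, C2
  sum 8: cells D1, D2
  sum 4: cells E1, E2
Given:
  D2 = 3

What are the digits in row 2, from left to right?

9, 4, 6, 3, 1

16 in 2 cells must be {7,9}; 4 in 2 cells must be {1,3}.
D1 = 8 − 3 = 5 completes the 8 down.
E1 = 3: the only remaining digit allowed by both the 32 across and the 4 down.
E2 = 4 − 3 = 1 completes the 4 down.
Nothing is forced directly, so branch on A1, whose candidates are 7 or 9. If A1 = 9: that forces C1 = 8, A2 = 7, after which C2 would have to be in {4,8} for the 23 across but in {6} for the 14 down — contradiction. So A1 = 7.
A2 = 16 − 7 = 9 completes the 16 down.
No cell is forced outright now. C2 can only be 6 or 8 (the digits allowed by both its 23 across and its 14 down). If C2 = 8: then C1 would have to be in {8,9} for the 32 across but in {6} for the 14 down — contradiction. So C2 = 6.
C1 = 14 − 6 = 8 completes the 14 down.
B2 = 23 − 19 = 4 completes the 23 across.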